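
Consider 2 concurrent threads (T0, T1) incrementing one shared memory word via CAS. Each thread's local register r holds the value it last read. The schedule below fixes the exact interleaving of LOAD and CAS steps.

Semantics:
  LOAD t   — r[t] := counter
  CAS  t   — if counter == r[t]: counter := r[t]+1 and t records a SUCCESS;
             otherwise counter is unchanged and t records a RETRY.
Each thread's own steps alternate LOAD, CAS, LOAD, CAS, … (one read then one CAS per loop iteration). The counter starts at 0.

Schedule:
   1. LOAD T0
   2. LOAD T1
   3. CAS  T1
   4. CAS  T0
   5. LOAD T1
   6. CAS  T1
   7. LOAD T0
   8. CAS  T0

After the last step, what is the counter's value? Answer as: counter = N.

counter = 3

T0 LOAD — after: cnt=0, r=0 — load
T1 LOAD — after: cnt=0, r=0 — load
T1 CAS — after: cnt=1, r=0 — ok
T0 CAS — after: cnt=1, r=0 — retry
T1 LOAD — after: cnt=1, r=1 — load
T1 CAS — after: cnt=2, r=1 — ok
T0 LOAD — after: cnt=2, r=2 — load
T0 CAS — after: cnt=3, r=2 — ok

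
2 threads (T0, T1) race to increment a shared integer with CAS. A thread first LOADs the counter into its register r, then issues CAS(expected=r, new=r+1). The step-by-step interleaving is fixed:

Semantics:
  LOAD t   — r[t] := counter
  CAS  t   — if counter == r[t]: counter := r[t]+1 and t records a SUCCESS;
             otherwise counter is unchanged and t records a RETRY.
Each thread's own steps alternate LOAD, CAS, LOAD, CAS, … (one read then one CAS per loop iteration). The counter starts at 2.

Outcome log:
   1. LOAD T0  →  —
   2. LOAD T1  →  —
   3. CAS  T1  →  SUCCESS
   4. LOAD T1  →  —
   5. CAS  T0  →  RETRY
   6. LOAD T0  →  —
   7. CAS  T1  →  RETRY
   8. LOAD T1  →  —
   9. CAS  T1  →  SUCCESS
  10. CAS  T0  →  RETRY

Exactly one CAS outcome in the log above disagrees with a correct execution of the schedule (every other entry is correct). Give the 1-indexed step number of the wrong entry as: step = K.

step = 7

Re-executing:
[1] T0.load  rd  (counter 2, T0.r 2)
[2] T1.load  rd  (counter 2, T1.r 2)
[3] T1.cas  hit  (counter 3, T1.r 2)
[4] T1.load  rd  (counter 3, T1.r 3)
[5] T0.cas  miss  (counter 3, T0.r 2)
[6] T0.load  rd  (counter 3, T0.r 3)
[7] T1.cas  hit  (counter 4, T1.r 3)
[8] T1.load  rd  (counter 4, T1.r 4)
[9] T1.cas  hit  (counter 5, T1.r 4)
[10] T0.cas  miss  (counter 5, T0.r 3)
Log disagrees first at step 7.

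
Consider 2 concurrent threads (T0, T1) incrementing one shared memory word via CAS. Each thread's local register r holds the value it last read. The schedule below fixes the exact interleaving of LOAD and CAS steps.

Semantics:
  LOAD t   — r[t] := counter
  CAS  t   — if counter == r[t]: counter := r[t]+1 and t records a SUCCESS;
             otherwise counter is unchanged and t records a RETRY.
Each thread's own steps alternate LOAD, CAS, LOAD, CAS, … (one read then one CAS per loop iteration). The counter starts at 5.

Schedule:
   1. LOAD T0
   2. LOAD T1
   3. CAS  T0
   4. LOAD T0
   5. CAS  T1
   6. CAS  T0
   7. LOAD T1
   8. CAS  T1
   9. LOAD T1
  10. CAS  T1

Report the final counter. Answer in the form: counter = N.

counter = 9

step 1: T0 LOAD ⇒ load; ctr=5 reg=5
step 2: T1 LOAD ⇒ load; ctr=5 reg=5
step 3: T0 CAS ⇒ ok; ctr=6 reg=5
step 4: T0 LOAD ⇒ load; ctr=6 reg=6
step 5: T1 CAS ⇒ retry; ctr=6 reg=5
step 6: T0 CAS ⇒ ok; ctr=7 reg=6
step 7: T1 LOAD ⇒ load; ctr=7 reg=7
step 8: T1 CAS ⇒ ok; ctr=8 reg=7
step 9: T1 LOAD ⇒ load; ctr=8 reg=8
step 10: T1 CAS ⇒ ok; ctr=9 reg=8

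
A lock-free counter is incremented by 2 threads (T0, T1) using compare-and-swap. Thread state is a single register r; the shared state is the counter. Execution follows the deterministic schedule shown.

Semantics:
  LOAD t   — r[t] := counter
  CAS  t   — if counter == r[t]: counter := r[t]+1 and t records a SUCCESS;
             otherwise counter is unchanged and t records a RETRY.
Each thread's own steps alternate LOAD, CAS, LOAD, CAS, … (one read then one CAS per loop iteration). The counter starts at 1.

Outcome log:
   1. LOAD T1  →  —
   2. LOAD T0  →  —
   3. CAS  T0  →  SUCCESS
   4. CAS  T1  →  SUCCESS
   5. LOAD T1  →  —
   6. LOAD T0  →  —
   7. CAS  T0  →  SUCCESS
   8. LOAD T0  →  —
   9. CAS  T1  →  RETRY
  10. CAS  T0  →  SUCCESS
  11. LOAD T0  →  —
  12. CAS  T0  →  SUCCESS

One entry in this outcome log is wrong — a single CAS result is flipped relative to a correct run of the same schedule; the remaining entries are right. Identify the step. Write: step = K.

Reference trace:
   1) LOAD T1:  M=1  r_T1=1
   2) LOAD T0:  M=1  r_T0=1
   3) CAS  T0:  M=2  r_T0=1 ✓
   4) CAS  T1:  M=2  r_T1=1 ✗
   5) LOAD T1:  M=2  r_T1=2
   6) LOAD T0:  M=2  r_T0=2
   7) CAS  T0:  M=3  r_T0=2 ✓
   8) LOAD T0:  M=3  r_T0=3
   9) CAS  T1:  M=3  r_T1=2 ✗
  10) CAS  T0:  M=4  r_T0=3 ✓
  11) LOAD T0:  M=4  r_T0=4
  12) CAS  T0:  M=5  r_T0=4 ✓
Mismatch at 4.

step = 4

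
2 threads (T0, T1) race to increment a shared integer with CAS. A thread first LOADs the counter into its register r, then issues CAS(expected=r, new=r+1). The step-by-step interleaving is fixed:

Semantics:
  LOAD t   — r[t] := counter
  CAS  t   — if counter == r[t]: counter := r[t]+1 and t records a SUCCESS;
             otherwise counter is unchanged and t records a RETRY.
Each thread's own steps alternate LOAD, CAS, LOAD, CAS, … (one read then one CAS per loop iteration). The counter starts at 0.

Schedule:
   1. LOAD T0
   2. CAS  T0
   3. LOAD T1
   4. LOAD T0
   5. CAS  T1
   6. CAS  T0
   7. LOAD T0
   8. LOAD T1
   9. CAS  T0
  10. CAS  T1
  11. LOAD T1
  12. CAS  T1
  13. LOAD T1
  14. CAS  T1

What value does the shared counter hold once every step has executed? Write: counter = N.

counter = 5

T0 LOAD — after: cnt=0, r=0 — load
T0 CAS — after: cnt=1, r=0 — ok
T1 LOAD — after: cnt=1, r=1 — load
T0 LOAD — after: cnt=1, r=1 — load
T1 CAS — after: cnt=2, r=1 — ok
T0 CAS — after: cnt=2, r=1 — retry
T0 LOAD — after: cnt=2, r=2 — load
T1 LOAD — after: cnt=2, r=2 — load
T0 CAS — after: cnt=3, r=2 — ok
T1 CAS — after: cnt=3, r=2 — retry
T1 LOAD — after: cnt=3, r=3 — load
T1 CAS — after: cnt=4, r=3 — ok
T1 LOAD — after: cnt=4, r=4 — load
T1 CAS — after: cnt=5, r=4 — ok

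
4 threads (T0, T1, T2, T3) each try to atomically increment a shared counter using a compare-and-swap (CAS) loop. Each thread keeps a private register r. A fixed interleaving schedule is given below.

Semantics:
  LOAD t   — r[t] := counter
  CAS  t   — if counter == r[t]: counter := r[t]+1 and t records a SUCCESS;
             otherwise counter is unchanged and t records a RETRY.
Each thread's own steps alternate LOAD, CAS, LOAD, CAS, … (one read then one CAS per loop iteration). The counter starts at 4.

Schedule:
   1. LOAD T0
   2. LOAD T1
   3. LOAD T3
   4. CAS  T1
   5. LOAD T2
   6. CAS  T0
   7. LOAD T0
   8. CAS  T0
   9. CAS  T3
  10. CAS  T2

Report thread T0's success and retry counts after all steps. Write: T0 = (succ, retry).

T0 = (1, 1)

step 1: T0 LOAD ⇒ load; ctr=4 reg=4
step 2: T1 LOAD ⇒ load; ctr=4 reg=4
step 3: T3 LOAD ⇒ load; ctr=4 reg=4
step 4: T1 CAS ⇒ ok; ctr=5 reg=4
step 5: T2 LOAD ⇒ load; ctr=5 reg=5
step 6: T0 CAS ⇒ retry; ctr=5 reg=4
step 7: T0 LOAD ⇒ load; ctr=5 reg=5
step 8: T0 CAS ⇒ ok; ctr=6 reg=5
step 9: T3 CAS ⇒ retry; ctr=6 reg=4
step 10: T2 CAS ⇒ retry; ctr=6 reg=5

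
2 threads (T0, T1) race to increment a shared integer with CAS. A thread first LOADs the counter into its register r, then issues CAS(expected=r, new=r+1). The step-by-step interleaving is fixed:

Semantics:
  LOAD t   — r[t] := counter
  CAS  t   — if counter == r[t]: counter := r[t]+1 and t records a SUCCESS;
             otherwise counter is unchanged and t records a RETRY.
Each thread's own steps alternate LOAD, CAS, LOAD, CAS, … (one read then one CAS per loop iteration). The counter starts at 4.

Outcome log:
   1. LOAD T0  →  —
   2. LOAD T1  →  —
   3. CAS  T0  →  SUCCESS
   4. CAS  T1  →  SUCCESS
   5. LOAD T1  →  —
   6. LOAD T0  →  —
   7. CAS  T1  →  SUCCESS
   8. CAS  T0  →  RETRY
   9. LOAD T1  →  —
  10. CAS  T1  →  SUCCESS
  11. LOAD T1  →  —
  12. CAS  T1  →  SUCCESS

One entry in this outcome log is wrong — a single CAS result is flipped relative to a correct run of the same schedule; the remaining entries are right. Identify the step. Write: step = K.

step = 4

Correct run:
T0 LOAD — after: cnt=4, r=4 — load
T1 LOAD — after: cnt=4, r=4 — load
T0 CAS — after: cnt=5, r=4 — ok
T1 CAS — after: cnt=5, r=4 — retry
T1 LOAD — after: cnt=5, r=5 — load
T0 LOAD — after: cnt=5, r=5 — load
T1 CAS — after: cnt=6, r=5 — ok
T0 CAS — after: cnt=6, r=5 — retry
T1 LOAD — after: cnt=6, r=6 — load
T1 CAS — after: cnt=7, r=6 — ok
T1 LOAD — after: cnt=7, r=7 — load
T1 CAS — after: cnt=8, r=7 — ok
Flip is step 4.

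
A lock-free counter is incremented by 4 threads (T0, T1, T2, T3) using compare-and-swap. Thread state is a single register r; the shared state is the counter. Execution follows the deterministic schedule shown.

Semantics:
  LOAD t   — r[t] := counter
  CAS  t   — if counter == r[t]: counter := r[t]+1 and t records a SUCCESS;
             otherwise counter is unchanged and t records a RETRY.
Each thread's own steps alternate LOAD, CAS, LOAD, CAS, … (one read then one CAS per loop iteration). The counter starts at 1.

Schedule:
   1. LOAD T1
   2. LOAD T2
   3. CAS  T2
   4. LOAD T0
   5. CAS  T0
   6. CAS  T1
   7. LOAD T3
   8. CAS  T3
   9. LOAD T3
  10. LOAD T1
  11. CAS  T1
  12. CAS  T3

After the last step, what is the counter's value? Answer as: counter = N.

1. LOAD T1 → mem=1 r[T1]=1 [LOAD]
2. LOAD T2 → mem=1 r[T2]=1 [LOAD]
3. CAS T2 → mem=2 r[T2]=1 [OK]
4. LOAD T0 → mem=2 r[T0]=2 [LOAD]
5. CAS T0 → mem=3 r[T0]=2 [OK]
6. CAS T1 → mem=3 r[T1]=1 [RETRY]
7. LOAD T3 → mem=3 r[T3]=3 [LOAD]
8. CAS T3 → mem=4 r[T3]=3 [OK]
9. LOAD T3 → mem=4 r[T3]=4 [LOAD]
10. LOAD T1 → mem=4 r[T1]=4 [LOAD]
11. CAS T1 → mem=5 r[T1]=4 [OK]
12. CAS T3 → mem=5 r[T3]=4 [RETRY]

counter = 5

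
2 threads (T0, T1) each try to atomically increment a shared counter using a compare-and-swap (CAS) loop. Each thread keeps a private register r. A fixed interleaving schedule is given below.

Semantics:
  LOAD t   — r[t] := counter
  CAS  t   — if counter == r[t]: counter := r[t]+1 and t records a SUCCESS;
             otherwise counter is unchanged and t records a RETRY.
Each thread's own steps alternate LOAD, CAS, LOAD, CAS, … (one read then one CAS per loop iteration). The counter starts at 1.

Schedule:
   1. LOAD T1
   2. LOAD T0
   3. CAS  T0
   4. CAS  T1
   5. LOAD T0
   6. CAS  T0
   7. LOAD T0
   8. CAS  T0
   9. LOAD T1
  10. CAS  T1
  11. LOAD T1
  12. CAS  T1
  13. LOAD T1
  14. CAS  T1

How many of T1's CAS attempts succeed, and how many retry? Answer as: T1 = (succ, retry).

1. LOAD T1 → mem=1 r[T1]=1 [LOAD]
2. LOAD T0 → mem=1 r[T0]=1 [LOAD]
3. CAS T0 → mem=2 r[T0]=1 [OK]
4. CAS T1 → mem=2 r[T1]=1 [RETRY]
5. LOAD T0 → mem=2 r[T0]=2 [LOAD]
6. CAS T0 → mem=3 r[T0]=2 [OK]
7. LOAD T0 → mem=3 r[T0]=3 [LOAD]
8. CAS T0 → mem=4 r[T0]=3 [OK]
9. LOAD T1 → mem=4 r[T1]=4 [LOAD]
10. CAS T1 → mem=5 r[T1]=4 [OK]
11. LOAD T1 → mem=5 r[T1]=5 [LOAD]
12. CAS T1 → mem=6 r[T1]=5 [OK]
13. LOAD T1 → mem=6 r[T1]=6 [LOAD]
14. CAS T1 → mem=7 r[T1]=6 [OK]

T1 = (3, 1)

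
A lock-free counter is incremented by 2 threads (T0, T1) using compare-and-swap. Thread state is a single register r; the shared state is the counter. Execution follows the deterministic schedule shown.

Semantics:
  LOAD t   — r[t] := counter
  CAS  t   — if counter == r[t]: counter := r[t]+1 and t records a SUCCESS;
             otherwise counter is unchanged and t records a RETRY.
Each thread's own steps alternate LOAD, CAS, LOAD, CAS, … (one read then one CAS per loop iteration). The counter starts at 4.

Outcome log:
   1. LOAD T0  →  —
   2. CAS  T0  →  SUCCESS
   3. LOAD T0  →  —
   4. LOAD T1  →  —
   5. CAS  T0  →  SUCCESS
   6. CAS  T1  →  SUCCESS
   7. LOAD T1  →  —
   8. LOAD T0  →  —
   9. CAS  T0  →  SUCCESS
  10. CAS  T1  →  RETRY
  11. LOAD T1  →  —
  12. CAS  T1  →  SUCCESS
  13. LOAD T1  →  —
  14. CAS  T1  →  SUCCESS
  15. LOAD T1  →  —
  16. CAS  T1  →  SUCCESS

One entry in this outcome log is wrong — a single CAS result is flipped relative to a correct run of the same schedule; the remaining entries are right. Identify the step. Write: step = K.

step = 6

Reference trace:
step 1: T0 LOAD ⇒ load; ctr=4 reg=4
step 2: T0 CAS ⇒ ok; ctr=5 reg=4
step 3: T0 LOAD ⇒ load; ctr=5 reg=5
step 4: T1 LOAD ⇒ load; ctr=5 reg=5
step 5: T0 CAS ⇒ ok; ctr=6 reg=5
step 6: T1 CAS ⇒ retry; ctr=6 reg=5
step 7: T1 LOAD ⇒ load; ctr=6 reg=6
step 8: T0 LOAD ⇒ load; ctr=6 reg=6
step 9: T0 CAS ⇒ ok; ctr=7 reg=6
step 10: T1 CAS ⇒ retry; ctr=7 reg=6
step 11: T1 LOAD ⇒ load; ctr=7 reg=7
step 12: T1 CAS ⇒ ok; ctr=8 reg=7
step 13: T1 LOAD ⇒ load; ctr=8 reg=8
step 14: T1 CAS ⇒ ok; ctr=9 reg=8
step 15: T1 LOAD ⇒ load; ctr=9 reg=9
step 16: T1 CAS ⇒ ok; ctr=10 reg=9
Log disagrees first at step 6.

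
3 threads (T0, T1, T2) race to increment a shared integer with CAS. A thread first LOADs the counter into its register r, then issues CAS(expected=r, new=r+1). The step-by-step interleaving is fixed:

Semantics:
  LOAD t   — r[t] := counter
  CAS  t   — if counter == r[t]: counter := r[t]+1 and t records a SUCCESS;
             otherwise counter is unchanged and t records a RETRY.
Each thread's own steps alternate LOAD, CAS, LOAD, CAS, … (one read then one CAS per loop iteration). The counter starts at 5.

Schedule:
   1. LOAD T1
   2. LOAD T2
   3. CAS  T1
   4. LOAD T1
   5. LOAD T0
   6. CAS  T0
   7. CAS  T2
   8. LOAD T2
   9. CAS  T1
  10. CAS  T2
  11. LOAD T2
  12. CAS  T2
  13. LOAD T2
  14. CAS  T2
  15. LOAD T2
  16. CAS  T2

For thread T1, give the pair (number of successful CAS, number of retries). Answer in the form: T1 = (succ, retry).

T1 = (1, 1)

[1] T1.load  rd  (counter 5, T1.r 5)
[2] T2.load  rd  (counter 5, T2.r 5)
[3] T1.cas  hit  (counter 6, T1.r 5)
[4] T1.load  rd  (counter 6, T1.r 6)
[5] T0.load  rd  (counter 6, T0.r 6)
[6] T0.cas  hit  (counter 7, T0.r 6)
[7] T2.cas  miss  (counter 7, T2.r 5)
[8] T2.load  rd  (counter 7, T2.r 7)
[9] T1.cas  miss  (counter 7, T1.r 6)
[10] T2.cas  hit  (counter 8, T2.r 7)
[11] T2.load  rd  (counter 8, T2.r 8)
[12] T2.cas  hit  (counter 9, T2.r 8)
[13] T2.load  rd  (counter 9, T2.r 9)
[14] T2.cas  hit  (counter 10, T2.r 9)
[15] T2.load  rd  (counter 10, T2.r 10)
[16] T2.cas  hit  (counter 11, T2.r 10)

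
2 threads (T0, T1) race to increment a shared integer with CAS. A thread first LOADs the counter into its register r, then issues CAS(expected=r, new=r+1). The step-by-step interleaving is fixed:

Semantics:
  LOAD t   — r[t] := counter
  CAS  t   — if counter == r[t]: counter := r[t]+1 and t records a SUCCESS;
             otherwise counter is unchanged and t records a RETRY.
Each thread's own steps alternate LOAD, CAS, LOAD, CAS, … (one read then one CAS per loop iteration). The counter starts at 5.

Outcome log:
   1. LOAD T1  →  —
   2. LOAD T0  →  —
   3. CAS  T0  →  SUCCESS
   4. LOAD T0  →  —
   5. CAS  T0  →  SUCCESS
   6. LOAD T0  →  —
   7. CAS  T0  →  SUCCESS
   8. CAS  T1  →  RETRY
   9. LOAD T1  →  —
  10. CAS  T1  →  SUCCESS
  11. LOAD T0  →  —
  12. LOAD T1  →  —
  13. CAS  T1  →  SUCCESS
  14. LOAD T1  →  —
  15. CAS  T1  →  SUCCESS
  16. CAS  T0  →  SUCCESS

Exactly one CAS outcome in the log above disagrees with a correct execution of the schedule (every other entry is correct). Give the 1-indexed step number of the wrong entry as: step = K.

Re-executing:
#1 T1 reads 5
#2 T0 reads 5
#3 T0 CAS(5→6) writes; counter now 6
#4 T0 reads 6
#5 T0 CAS(6→7) writes; counter now 7
#6 T0 reads 7
#7 T0 CAS(7→8) writes; counter now 8
#8 T1 CAS(5→6) fails; counter now 8
#9 T1 reads 8
#10 T1 CAS(8→9) writes; counter now 9
#11 T0 reads 9
#12 T1 reads 9
#13 T1 CAS(9→10) writes; counter now 10
#14 T1 reads 10
#15 T1 CAS(10→11) writes; counter now 11
#16 T0 CAS(9→10) fails; counter now 11
Flip is step 16.

step = 16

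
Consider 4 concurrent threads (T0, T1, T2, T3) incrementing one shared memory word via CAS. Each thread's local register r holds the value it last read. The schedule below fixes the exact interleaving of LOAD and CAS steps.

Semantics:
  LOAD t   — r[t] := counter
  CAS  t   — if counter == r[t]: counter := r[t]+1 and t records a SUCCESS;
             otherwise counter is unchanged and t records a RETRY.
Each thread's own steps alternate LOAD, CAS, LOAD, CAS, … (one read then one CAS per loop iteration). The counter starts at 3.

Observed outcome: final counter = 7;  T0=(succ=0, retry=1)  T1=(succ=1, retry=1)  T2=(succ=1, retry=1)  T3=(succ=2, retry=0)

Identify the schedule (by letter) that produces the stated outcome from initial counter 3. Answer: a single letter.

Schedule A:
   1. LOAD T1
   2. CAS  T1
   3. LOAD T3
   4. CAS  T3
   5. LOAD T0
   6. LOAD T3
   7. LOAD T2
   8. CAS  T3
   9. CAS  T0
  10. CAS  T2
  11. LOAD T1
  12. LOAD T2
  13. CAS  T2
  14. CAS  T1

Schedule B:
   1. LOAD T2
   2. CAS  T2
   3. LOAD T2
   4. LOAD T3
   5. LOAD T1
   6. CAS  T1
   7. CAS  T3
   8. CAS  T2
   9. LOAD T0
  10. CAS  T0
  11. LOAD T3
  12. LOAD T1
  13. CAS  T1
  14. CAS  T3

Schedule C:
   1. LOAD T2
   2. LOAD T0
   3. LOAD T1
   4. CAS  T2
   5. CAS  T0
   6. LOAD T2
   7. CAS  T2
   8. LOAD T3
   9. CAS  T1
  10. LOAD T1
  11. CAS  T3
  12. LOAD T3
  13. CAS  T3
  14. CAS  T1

Run A:
step 1: T1 LOAD ⇒ load; ctr=3 reg=3
step 2: T1 CAS ⇒ ok; ctr=4 reg=3
step 3: T3 LOAD ⇒ load; ctr=4 reg=4
step 4: T3 CAS ⇒ ok; ctr=5 reg=4
step 5: T0 LOAD ⇒ load; ctr=5 reg=5
step 6: T3 LOAD ⇒ load; ctr=5 reg=5
step 7: T2 LOAD ⇒ load; ctr=5 reg=5
step 8: T3 CAS ⇒ ok; ctr=6 reg=5
step 9: T0 CAS ⇒ retry; ctr=6 reg=5
step 10: T2 CAS ⇒ retry; ctr=6 reg=5
step 11: T1 LOAD ⇒ load; ctr=6 reg=6
step 12: T2 LOAD ⇒ load; ctr=6 reg=6
step 13: T2 CAS ⇒ ok; ctr=7 reg=6
step 14: T1 CAS ⇒ retry; ctr=7 reg=6

A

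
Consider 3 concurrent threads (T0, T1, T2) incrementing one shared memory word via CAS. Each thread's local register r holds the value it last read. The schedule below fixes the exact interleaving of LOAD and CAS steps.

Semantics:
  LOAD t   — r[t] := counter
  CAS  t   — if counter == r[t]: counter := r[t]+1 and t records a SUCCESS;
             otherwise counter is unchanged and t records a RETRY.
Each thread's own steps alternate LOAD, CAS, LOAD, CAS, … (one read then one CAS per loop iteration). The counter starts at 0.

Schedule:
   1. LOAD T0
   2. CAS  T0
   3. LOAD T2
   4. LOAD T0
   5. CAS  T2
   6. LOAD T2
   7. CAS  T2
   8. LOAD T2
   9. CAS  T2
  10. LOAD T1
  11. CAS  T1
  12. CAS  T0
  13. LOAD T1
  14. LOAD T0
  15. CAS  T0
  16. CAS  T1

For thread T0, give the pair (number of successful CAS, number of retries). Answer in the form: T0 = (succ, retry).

T0 = (2, 1)

T0 LOAD — after: cnt=0, r=0 — load
T0 CAS — after: cnt=1, r=0 — ok
T2 LOAD — after: cnt=1, r=1 — load
T0 LOAD — after: cnt=1, r=1 — load
T2 CAS — after: cnt=2, r=1 — ok
T2 LOAD — after: cnt=2, r=2 — load
T2 CAS — after: cnt=3, r=2 — ok
T2 LOAD — after: cnt=3, r=3 — load
T2 CAS — after: cnt=4, r=3 — ok
T1 LOAD — after: cnt=4, r=4 — load
T1 CAS — after: cnt=5, r=4 — ok
T0 CAS — after: cnt=5, r=1 — retry
T1 LOAD — after: cnt=5, r=5 — load
T0 LOAD — after: cnt=5, r=5 — load
T0 CAS — after: cnt=6, r=5 — ok
T1 CAS — after: cnt=6, r=5 — retry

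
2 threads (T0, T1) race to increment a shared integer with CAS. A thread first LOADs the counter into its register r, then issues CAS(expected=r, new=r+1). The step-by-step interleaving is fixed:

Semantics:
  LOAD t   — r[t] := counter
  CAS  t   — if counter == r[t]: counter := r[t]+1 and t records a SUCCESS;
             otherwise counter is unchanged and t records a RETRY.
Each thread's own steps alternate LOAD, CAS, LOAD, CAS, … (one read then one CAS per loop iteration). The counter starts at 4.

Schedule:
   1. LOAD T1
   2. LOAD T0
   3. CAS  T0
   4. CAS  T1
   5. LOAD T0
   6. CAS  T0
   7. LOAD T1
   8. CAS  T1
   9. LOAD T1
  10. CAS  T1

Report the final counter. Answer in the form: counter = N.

#1 T1 reads 4
#2 T0 reads 4
#3 T0 CAS(4→5) writes; counter now 5
#4 T1 CAS(4→5) fails; counter now 5
#5 T0 reads 5
#6 T0 CAS(5→6) writes; counter now 6
#7 T1 reads 6
#8 T1 CAS(6→7) writes; counter now 7
#9 T1 reads 7
#10 T1 CAS(7→8) writes; counter now 8

counter = 8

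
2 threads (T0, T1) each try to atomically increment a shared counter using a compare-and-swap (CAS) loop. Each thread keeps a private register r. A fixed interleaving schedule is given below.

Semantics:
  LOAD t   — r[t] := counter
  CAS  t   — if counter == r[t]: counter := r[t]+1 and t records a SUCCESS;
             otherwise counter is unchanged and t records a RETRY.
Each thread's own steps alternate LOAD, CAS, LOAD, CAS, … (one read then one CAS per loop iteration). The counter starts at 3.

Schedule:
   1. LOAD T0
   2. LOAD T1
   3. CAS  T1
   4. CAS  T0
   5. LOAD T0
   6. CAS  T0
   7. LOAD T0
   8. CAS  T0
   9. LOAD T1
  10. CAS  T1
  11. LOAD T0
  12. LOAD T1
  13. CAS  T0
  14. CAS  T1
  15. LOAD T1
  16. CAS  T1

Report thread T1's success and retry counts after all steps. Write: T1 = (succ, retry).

T1 = (3, 1)

[1] T0.load  rd  (counter 3, T0.r 3)
[2] T1.load  rd  (counter 3, T1.r 3)
[3] T1.cas  hit  (counter 4, T1.r 3)
[4] T0.cas  miss  (counter 4, T0.r 3)
[5] T0.load  rd  (counter 4, T0.r 4)
[6] T0.cas  hit  (counter 5, T0.r 4)
[7] T0.load  rd  (counter 5, T0.r 5)
[8] T0.cas  hit  (counter 6, T0.r 5)
[9] T1.load  rd  (counter 6, T1.r 6)
[10] T1.cas  hit  (counter 7, T1.r 6)
[11] T0.load  rd  (counter 7, T0.r 7)
[12] T1.load  rd  (counter 7, T1.r 7)
[13] T0.cas  hit  (counter 8, T0.r 7)
[14] T1.cas  miss  (counter 8, T1.r 7)
[15] T1.load  rd  (counter 8, T1.r 8)
[16] T1.cas  hit  (counter 9, T1.r 8)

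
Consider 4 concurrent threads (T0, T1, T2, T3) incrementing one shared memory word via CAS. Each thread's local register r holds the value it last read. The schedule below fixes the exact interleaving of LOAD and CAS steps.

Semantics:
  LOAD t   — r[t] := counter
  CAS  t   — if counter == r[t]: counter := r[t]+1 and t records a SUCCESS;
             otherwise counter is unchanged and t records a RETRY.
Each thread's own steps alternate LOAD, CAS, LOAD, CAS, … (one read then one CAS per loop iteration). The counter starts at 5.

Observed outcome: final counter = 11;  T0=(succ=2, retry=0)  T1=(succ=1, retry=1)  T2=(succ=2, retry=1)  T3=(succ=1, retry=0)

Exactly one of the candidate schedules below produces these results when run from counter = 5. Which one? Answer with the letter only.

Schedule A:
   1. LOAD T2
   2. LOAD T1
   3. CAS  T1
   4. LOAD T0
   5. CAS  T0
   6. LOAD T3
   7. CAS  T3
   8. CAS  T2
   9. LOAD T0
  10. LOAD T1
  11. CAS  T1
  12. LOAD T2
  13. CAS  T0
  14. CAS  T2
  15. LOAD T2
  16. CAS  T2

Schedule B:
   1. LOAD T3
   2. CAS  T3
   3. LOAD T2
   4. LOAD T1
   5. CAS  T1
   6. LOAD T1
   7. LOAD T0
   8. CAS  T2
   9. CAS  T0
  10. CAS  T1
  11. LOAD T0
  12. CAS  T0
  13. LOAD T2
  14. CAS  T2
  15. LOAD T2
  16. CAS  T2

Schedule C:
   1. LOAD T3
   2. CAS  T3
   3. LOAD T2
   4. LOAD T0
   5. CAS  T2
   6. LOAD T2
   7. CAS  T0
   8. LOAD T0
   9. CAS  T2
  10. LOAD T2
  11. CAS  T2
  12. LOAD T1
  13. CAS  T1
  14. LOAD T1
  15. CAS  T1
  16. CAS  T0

B

Run B:
[1] T3.load  rd  (counter 5, T3.r 5)
[2] T3.cas  hit  (counter 6, T3.r 5)
[3] T2.load  rd  (counter 6, T2.r 6)
[4] T1.load  rd  (counter 6, T1.r 6)
[5] T1.cas  hit  (counter 7, T1.r 6)
[6] T1.load  rd  (counter 7, T1.r 7)
[7] T0.load  rd  (counter 7, T0.r 7)
[8] T2.cas  miss  (counter 7, T2.r 6)
[9] T0.cas  hit  (counter 8, T0.r 7)
[10] T1.cas  miss  (counter 8, T1.r 7)
[11] T0.load  rd  (counter 8, T0.r 8)
[12] T0.cas  hit  (counter 9, T0.r 8)
[13] T2.load  rd  (counter 9, T2.r 9)
[14] T2.cas  hit  (counter 10, T2.r 9)
[15] T2.load  rd  (counter 10, T2.r 10)
[16] T2.cas  hit  (counter 11, T2.r 10)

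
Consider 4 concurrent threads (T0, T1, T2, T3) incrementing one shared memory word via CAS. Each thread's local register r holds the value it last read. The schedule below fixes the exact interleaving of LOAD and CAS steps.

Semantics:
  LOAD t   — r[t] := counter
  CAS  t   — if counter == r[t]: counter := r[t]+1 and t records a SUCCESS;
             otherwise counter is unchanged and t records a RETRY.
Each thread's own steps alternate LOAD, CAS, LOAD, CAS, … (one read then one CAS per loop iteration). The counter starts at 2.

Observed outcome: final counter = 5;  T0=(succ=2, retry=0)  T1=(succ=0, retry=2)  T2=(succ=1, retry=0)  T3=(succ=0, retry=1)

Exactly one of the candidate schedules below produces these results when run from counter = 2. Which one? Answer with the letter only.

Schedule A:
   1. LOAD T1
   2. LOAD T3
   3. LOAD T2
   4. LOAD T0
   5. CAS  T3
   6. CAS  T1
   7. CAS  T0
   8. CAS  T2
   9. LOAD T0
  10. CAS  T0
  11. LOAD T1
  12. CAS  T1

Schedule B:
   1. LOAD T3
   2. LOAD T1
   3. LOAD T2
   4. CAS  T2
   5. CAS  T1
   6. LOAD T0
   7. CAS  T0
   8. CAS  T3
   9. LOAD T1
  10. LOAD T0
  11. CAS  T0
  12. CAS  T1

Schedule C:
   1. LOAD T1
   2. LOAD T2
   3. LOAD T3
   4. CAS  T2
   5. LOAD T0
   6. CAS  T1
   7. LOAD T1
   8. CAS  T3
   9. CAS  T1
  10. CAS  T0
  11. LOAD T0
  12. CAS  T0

Run B:
step 1: T3 LOAD ⇒ load; ctr=2 reg=2
step 2: T1 LOAD ⇒ load; ctr=2 reg=2
step 3: T2 LOAD ⇒ load; ctr=2 reg=2
step 4: T2 CAS ⇒ ok; ctr=3 reg=2
step 5: T1 CAS ⇒ retry; ctr=3 reg=2
step 6: T0 LOAD ⇒ load; ctr=3 reg=3
step 7: T0 CAS ⇒ ok; ctr=4 reg=3
step 8: T3 CAS ⇒ retry; ctr=4 reg=2
step 9: T1 LOAD ⇒ load; ctr=4 reg=4
step 10: T0 LOAD ⇒ load; ctr=4 reg=4
step 11: T0 CAS ⇒ ok; ctr=5 reg=4
step 12: T1 CAS ⇒ retry; ctr=5 reg=4

B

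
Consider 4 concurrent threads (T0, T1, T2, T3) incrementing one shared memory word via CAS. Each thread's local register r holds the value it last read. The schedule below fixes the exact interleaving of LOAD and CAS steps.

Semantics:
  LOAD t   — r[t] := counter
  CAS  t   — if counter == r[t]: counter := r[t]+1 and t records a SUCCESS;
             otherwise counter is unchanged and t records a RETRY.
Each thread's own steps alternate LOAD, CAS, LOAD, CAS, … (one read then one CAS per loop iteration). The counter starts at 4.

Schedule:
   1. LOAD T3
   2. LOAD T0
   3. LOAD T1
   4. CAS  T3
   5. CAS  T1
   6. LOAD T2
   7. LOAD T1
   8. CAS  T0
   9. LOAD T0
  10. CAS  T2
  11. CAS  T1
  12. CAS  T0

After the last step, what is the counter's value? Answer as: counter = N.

counter = 6

step 1: T3 LOAD ⇒ load; ctr=4 reg=4
step 2: T0 LOAD ⇒ load; ctr=4 reg=4
step 3: T1 LOAD ⇒ load; ctr=4 reg=4
step 4: T3 CAS ⇒ ok; ctr=5 reg=4
step 5: T1 CAS ⇒ retry; ctr=5 reg=4
step 6: T2 LOAD ⇒ load; ctr=5 reg=5
step 7: T1 LOAD ⇒ load; ctr=5 reg=5
step 8: T0 CAS ⇒ retry; ctr=5 reg=4
step 9: T0 LOAD ⇒ load; ctr=5 reg=5
step 10: T2 CAS ⇒ ok; ctr=6 reg=5
step 11: T1 CAS ⇒ retry; ctr=6 reg=5
step 12: T0 CAS ⇒ retry; ctr=6 reg=5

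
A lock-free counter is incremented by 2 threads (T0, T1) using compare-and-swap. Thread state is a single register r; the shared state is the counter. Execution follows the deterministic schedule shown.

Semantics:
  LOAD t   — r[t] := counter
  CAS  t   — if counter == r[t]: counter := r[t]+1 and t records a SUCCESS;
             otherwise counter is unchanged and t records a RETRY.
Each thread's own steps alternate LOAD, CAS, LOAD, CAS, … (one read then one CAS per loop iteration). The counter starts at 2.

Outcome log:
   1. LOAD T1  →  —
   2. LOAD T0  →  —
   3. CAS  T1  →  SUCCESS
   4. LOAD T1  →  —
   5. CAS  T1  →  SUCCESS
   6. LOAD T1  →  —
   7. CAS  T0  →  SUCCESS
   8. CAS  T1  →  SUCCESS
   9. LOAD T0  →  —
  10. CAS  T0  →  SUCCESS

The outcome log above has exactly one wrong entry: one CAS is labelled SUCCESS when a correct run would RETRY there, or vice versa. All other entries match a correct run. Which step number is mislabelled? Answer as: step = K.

step = 7

Correct run:
#1 T1 reads 2
#2 T0 reads 2
#3 T1 CAS(2→3) writes; counter now 3
#4 T1 reads 3
#5 T1 CAS(3→4) writes; counter now 4
#6 T1 reads 4
#7 T0 CAS(2→3) fails; counter now 4
#8 T1 CAS(4→5) writes; counter now 5
#9 T0 reads 5
#10 T0 CAS(5→6) writes; counter now 6
Mismatch at 7.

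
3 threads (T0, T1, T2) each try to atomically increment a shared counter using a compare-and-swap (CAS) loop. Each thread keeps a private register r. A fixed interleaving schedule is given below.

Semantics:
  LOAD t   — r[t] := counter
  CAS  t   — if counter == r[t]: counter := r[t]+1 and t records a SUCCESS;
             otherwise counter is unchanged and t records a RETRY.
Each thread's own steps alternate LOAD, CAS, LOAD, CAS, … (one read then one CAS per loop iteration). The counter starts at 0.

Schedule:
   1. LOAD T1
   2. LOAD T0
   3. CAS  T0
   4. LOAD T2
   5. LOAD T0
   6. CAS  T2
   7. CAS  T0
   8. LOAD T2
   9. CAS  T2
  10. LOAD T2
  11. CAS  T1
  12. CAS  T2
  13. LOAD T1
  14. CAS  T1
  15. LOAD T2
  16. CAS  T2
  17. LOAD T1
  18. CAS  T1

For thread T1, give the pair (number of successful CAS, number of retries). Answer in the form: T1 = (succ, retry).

T1 = (2, 1)

1. LOAD T1 → mem=0 r[T1]=0 [LOAD]
2. LOAD T0 → mem=0 r[T0]=0 [LOAD]
3. CAS T0 → mem=1 r[T0]=0 [OK]
4. LOAD T2 → mem=1 r[T2]=1 [LOAD]
5. LOAD T0 → mem=1 r[T0]=1 [LOAD]
6. CAS T2 → mem=2 r[T2]=1 [OK]
7. CAS T0 → mem=2 r[T0]=1 [RETRY]
8. LOAD T2 → mem=2 r[T2]=2 [LOAD]
9. CAS T2 → mem=3 r[T2]=2 [OK]
10. LOAD T2 → mem=3 r[T2]=3 [LOAD]
11. CAS T1 → mem=3 r[T1]=0 [RETRY]
12. CAS T2 → mem=4 r[T2]=3 [OK]
13. LOAD T1 → mem=4 r[T1]=4 [LOAD]
14. CAS T1 → mem=5 r[T1]=4 [OK]
15. LOAD T2 → mem=5 r[T2]=5 [LOAD]
16. CAS T2 → mem=6 r[T2]=5 [OK]
17. LOAD T1 → mem=6 r[T1]=6 [LOAD]
18. CAS T1 → mem=7 r[T1]=6 [OK]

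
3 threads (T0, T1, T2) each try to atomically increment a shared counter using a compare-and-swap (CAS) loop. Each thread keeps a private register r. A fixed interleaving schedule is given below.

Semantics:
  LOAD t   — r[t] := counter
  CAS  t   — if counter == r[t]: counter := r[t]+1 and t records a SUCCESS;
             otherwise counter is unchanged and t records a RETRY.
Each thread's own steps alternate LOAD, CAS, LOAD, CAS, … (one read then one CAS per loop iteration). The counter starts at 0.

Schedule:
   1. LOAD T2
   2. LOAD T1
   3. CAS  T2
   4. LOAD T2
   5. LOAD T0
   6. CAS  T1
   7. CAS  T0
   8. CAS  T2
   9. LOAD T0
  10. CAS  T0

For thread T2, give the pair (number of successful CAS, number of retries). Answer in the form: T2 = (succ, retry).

T2 LOAD — after: cnt=0, r=0 — load
T1 LOAD — after: cnt=0, r=0 — load
T2 CAS — after: cnt=1, r=0 — ok
T2 LOAD — after: cnt=1, r=1 — load
T0 LOAD — after: cnt=1, r=1 — load
T1 CAS — after: cnt=1, r=0 — retry
T0 CAS — after: cnt=2, r=1 — ok
T2 CAS — after: cnt=2, r=1 — retry
T0 LOAD — after: cnt=2, r=2 — load
T0 CAS — after: cnt=3, r=2 — ok

T2 = (1, 1)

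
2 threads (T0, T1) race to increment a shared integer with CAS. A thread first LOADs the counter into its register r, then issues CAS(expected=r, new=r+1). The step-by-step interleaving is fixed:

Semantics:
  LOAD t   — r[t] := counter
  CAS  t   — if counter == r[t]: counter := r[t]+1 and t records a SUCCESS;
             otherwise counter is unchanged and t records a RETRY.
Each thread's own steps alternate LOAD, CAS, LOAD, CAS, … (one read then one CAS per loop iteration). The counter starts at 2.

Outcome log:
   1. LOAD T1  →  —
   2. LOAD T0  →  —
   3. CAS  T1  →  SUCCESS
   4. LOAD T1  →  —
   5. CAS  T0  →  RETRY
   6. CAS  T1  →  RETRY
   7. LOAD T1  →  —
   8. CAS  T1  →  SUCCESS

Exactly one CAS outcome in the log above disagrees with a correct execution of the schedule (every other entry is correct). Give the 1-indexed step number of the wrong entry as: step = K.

step = 6

Correct run:
   1) LOAD T1:  M=2  r_T1=2
   2) LOAD T0:  M=2  r_T0=2
   3) CAS  T1:  M=3  r_T1=2 ✓
   4) LOAD T1:  M=3  r_T1=3
   5) CAS  T0:  M=3  r_T0=2 ✗
   6) CAS  T1:  M=4  r_T1=3 ✓
   7) LOAD T1:  M=4  r_T1=4
   8) CAS  T1:  M=5  r_T1=4 ✓
Log disagrees first at step 6.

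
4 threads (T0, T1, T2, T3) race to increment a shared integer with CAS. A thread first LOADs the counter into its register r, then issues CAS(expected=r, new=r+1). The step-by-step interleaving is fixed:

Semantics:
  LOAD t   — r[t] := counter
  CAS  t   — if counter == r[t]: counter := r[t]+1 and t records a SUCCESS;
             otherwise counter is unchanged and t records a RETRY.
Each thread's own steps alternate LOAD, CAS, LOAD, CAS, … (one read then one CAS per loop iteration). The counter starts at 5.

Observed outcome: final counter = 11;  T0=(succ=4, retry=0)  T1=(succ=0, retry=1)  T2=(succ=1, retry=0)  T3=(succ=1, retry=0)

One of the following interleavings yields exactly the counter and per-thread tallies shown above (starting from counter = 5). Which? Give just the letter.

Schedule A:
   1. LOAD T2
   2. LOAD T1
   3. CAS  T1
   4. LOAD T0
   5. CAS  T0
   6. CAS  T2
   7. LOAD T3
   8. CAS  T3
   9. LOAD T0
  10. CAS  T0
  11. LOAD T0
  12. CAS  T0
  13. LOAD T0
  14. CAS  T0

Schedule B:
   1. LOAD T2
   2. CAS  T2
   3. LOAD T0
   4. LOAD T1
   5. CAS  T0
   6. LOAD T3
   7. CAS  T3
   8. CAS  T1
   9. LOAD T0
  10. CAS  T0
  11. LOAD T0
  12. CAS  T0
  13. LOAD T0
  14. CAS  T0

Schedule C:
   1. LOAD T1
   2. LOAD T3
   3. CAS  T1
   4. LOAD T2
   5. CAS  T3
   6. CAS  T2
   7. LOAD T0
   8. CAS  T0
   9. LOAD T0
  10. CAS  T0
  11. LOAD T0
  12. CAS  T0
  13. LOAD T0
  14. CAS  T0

B

Tracing schedule B:
1. LOAD T2 → mem=5 r[T2]=5 [LOAD]
2. CAS T2 → mem=6 r[T2]=5 [OK]
3. LOAD T0 → mem=6 r[T0]=6 [LOAD]
4. LOAD T1 → mem=6 r[T1]=6 [LOAD]
5. CAS T0 → mem=7 r[T0]=6 [OK]
6. LOAD T3 → mem=7 r[T3]=7 [LOAD]
7. CAS T3 → mem=8 r[T3]=7 [OK]
8. CAS T1 → mem=8 r[T1]=6 [RETRY]
9. LOAD T0 → mem=8 r[T0]=8 [LOAD]
10. CAS T0 → mem=9 r[T0]=8 [OK]
11. LOAD T0 → mem=9 r[T0]=9 [LOAD]
12. CAS T0 → mem=10 r[T0]=9 [OK]
13. LOAD T0 → mem=10 r[T0]=10 [LOAD]
14. CAS T0 → mem=11 r[T0]=10 [OK]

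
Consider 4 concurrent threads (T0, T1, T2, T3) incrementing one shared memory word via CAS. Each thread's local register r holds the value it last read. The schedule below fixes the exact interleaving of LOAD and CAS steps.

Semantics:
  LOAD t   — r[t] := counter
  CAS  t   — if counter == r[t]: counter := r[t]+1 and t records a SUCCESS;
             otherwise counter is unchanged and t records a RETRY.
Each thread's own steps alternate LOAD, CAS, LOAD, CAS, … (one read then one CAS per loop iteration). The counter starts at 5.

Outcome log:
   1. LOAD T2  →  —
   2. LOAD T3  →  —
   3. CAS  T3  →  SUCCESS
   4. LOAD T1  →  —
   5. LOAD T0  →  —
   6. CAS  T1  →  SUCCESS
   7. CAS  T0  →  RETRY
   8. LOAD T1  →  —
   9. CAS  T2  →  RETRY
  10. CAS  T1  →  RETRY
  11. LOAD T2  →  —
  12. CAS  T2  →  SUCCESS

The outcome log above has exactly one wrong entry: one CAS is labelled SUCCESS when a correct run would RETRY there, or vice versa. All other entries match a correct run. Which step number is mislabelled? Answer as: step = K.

step = 10

Re-executing:
   1) LOAD T2:  M=5  r_T2=5
   2) LOAD T3:  M=5  r_T3=5
   3) CAS  T3:  M=6  r_T3=5 ✓
   4) LOAD T1:  M=6  r_T1=6
   5) LOAD T0:  M=6  r_T0=6
   6) CAS  T1:  M=7  r_T1=6 ✓
   7) CAS  T0:  M=7  r_T0=6 ✗
   8) LOAD T1:  M=7  r_T1=7
   9) CAS  T2:  M=7  r_T2=5 ✗
  10) CAS  T1:  M=8  r_T1=7 ✓
  11) LOAD T2:  M=8  r_T2=8
  12) CAS  T2:  M=9  r_T2=8 ✓
Mismatch at 10.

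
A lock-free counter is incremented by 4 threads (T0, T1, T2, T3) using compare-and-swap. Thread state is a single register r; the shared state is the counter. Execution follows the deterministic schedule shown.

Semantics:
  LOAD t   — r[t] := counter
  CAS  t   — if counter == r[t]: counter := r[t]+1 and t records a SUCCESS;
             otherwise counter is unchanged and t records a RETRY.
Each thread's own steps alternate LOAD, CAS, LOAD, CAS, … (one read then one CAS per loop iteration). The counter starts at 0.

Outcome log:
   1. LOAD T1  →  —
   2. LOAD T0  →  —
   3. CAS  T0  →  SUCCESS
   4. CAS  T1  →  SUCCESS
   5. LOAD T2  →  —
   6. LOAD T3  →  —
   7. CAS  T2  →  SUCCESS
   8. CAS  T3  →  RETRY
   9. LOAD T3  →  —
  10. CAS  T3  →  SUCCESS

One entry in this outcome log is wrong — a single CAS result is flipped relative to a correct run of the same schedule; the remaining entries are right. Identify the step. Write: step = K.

Reference trace:
1. LOAD T1 → mem=0 r[T1]=0 [LOAD]
2. LOAD T0 → mem=0 r[T0]=0 [LOAD]
3. CAS T0 → mem=1 r[T0]=0 [OK]
4. CAS T1 → mem=1 r[T1]=0 [RETRY]
5. LOAD T2 → mem=1 r[T2]=1 [LOAD]
6. LOAD T3 → mem=1 r[T3]=1 [LOAD]
7. CAS T2 → mem=2 r[T2]=1 [OK]
8. CAS T3 → mem=2 r[T3]=1 [RETRY]
9. LOAD T3 → mem=2 r[T3]=2 [LOAD]
10. CAS T3 → mem=3 r[T3]=2 [OK]
Log disagrees first at step 4.

step = 4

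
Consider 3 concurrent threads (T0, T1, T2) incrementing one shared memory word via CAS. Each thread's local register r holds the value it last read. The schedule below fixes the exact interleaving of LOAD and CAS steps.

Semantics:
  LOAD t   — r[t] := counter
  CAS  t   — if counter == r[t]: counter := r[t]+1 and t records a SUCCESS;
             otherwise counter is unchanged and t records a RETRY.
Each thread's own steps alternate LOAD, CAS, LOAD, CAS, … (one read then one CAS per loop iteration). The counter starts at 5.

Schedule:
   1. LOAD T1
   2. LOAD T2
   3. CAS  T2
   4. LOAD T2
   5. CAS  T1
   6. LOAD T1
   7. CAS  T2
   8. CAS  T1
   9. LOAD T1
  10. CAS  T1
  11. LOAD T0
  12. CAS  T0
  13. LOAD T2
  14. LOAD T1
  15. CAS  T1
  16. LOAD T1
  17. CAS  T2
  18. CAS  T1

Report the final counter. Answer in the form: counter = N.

counter = 11

1. LOAD T1 → mem=5 r[T1]=5 [LOAD]
2. LOAD T2 → mem=5 r[T2]=5 [LOAD]
3. CAS T2 → mem=6 r[T2]=5 [OK]
4. LOAD T2 → mem=6 r[T2]=6 [LOAD]
5. CAS T1 → mem=6 r[T1]=5 [RETRY]
6. LOAD T1 → mem=6 r[T1]=6 [LOAD]
7. CAS T2 → mem=7 r[T2]=6 [OK]
8. CAS T1 → mem=7 r[T1]=6 [RETRY]
9. LOAD T1 → mem=7 r[T1]=7 [LOAD]
10. CAS T1 → mem=8 r[T1]=7 [OK]
11. LOAD T0 → mem=8 r[T0]=8 [LOAD]
12. CAS T0 → mem=9 r[T0]=8 [OK]
13. LOAD T2 → mem=9 r[T2]=9 [LOAD]
14. LOAD T1 → mem=9 r[T1]=9 [LOAD]
15. CAS T1 → mem=10 r[T1]=9 [OK]
16. LOAD T1 → mem=10 r[T1]=10 [LOAD]
17. CAS T2 → mem=10 r[T2]=9 [RETRY]
18. CAS T1 → mem=11 r[T1]=10 [OK]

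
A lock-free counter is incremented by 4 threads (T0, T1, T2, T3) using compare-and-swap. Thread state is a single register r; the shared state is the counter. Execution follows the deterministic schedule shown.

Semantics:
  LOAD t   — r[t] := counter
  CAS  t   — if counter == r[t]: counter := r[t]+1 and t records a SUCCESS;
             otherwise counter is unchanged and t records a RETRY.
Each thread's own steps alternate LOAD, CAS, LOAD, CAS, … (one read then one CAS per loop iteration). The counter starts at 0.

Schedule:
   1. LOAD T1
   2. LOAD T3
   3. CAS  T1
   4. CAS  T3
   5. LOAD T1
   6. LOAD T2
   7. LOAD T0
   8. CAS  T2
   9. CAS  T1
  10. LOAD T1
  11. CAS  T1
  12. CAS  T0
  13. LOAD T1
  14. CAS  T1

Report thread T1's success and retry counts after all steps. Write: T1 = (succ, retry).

[1] T1.load  rd  (counter 0, T1.r 0)
[2] T3.load  rd  (counter 0, T3.r 0)
[3] T1.cas  hit  (counter 1, T1.r 0)
[4] T3.cas  miss  (counter 1, T3.r 0)
[5] T1.load  rd  (counter 1, T1.r 1)
[6] T2.load  rd  (counter 1, T2.r 1)
[7] T0.load  rd  (counter 1, T0.r 1)
[8] T2.cas  hit  (counter 2, T2.r 1)
[9] T1.cas  miss  (counter 2, T1.r 1)
[10] T1.load  rd  (counter 2, T1.r 2)
[11] T1.cas  hit  (counter 3, T1.r 2)
[12] T0.cas  miss  (counter 3, T0.r 1)
[13] T1.load  rd  (counter 3, T1.r 3)
[14] T1.cas  hit  (counter 4, T1.r 3)

T1 = (3, 1)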